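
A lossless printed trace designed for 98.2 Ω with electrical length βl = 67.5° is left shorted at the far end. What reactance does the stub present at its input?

X_in ≈ 237 Ω (inductive)

tan(βl) = 2.41
For a shorted stub, Z_in = jZ_0·tan(βl)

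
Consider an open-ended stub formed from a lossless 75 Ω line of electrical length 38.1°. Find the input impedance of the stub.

tan(βl) = 0.784
For an open-ended stub, Z_in = −jZ_0·cot(βl) = −jZ_0/tan(βl)

Z_in ≈ −j95.7 Ω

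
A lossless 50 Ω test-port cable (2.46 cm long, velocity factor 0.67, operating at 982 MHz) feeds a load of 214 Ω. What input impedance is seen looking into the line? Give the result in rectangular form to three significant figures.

λ = v/f = 0.67·c / 982 MHz = 0.205 m
βl = 2π·l/λ = 2π × 0.12 = 43.3°
tan(βl) = tan(43.3°) = 0.941
Z_in = Z_0·(Z_L + jZ_0·tanβl)/(Z_0 + jZ_L·tanβl)
     = 50·(214 + j47.1)/(50 + j201)

Z_in ≈ 23.4 − j47.3 Ω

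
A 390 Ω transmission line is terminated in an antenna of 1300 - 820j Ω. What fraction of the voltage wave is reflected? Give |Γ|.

Γ = (Z_L − Z_0)/(Z_L + Z_0) = (910 − j820)/(1690 − j820)
|Γ| = 1220/1880

|Γ| ≈ 0.652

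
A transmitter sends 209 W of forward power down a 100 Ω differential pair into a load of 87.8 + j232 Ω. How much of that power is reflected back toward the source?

|Γ| = |(-12.2 + j232)/(187.8 + j232)| = 0.778
|Γ|² = 0.606
P_refl = |Γ|²·P_inc = 127 W, P_del = (1 − |Γ|²)·P_inc = 82.4 W

P_reflected ≈ 127 W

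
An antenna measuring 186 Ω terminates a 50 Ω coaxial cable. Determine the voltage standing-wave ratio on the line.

VSWR ≈ 3.72

Γ = (186 − 50)/(186 + 50) = 0.576
VSWR = (1 + 0.576)/(1 − 0.576)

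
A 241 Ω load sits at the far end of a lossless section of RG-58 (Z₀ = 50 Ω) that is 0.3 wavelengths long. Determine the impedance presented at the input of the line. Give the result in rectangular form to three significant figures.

Z_in ≈ 11.4 + j15.5 Ω

βl = 2π × 0.3 = 108°
tan(βl) = tan(108°) = -3.08
Z_in = Z_0·(Z_L + jZ_0·tanβl)/(Z_0 + jZ_L·tanβl)
     = 50·(241 − j154)/(50 − j742)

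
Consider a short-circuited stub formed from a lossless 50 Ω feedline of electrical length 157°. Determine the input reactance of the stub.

X_in ≈ -21.2 Ω (capacitive)

tan(βl) = -0.424
For a short-circuited stub, Z_in = jZ_0·tan(βl)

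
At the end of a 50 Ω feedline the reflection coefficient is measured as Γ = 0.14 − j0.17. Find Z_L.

Z_L = Z_0·(1 + Γ)/(1 − Γ) = 50·(1.14 − j0.17)/(0.86 + j0.17)

Z_L ≈ 61.9 − j22.1 Ω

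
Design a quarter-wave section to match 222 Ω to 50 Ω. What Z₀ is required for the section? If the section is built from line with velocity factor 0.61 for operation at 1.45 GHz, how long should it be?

Z_qwt ≈ 105 Ω; length ≈ 3.16 cm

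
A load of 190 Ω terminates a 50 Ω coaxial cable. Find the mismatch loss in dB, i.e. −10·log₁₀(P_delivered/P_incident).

mismatch loss ≈ 1.81 dB

Γ = (190 − 50)/(190 + 50) = 0.583
|Γ|² = 0.34, so P_del/P_inc = 1 − |Γ|² = 0.66
ML = −10·log₁₀(1 − |Γ|²)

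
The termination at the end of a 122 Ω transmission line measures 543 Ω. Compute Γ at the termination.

Γ = 0.633

Γ = (Z_L − Z_0)/(Z_L + Z_0) = (543 − 122)/(543 + 122) = 421/665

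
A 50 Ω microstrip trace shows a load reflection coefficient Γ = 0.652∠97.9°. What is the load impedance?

Z_L = Z_0·(1 + Γ)/(1 − Γ) = 50·(0.91 + j0.646)/(1.09 − j0.646)

Z_L ≈ 17.9 + j40.3 Ω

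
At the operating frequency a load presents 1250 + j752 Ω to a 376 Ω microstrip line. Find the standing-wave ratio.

Γ = (Z_L − Z_0)/(Z_L + Z_0) = (874 + j752)/(1626 + j752)
|Γ| = 1150/1790 = 0.644
VSWR = (1 + |Γ|)/(1 − |Γ|) = 1.64/0.356

VSWR ≈ 4.61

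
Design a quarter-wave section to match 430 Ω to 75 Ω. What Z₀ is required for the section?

Z_qwt ≈ 180 Ω

Z_qwt = √(Z_0·R_L) = √(75 × 430) = √32250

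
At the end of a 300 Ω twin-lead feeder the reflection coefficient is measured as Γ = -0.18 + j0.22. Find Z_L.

Z_L = Z_0·(1 + Γ)/(1 − Γ) = 300·(0.82 + j0.22)/(1.18 − j0.22)

Z_L ≈ 191 + j91.6 Ω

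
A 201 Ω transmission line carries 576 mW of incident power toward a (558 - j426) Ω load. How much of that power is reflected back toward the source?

P_reflected ≈ 235 mW

|Γ| = |(357 − j426)/(759 − j426)| = 0.639
|Γ|² = 0.408
P_refl = |Γ|²·P_inc = 235 mW, P_del = (1 − |Γ|²)·P_inc = 341 mW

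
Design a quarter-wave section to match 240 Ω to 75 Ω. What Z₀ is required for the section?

Z_qwt = √(Z_0·R_L) = √(75 × 240) = √18000

Z_qwt ≈ 134 Ω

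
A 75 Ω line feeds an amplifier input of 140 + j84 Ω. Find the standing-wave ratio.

Γ = (Z_L − Z_0)/(Z_L + Z_0) = (65 + j84)/(215 + j84)
|Γ| = 106/231 = 0.46
VSWR = (1 + |Γ|)/(1 − |Γ|) = 1.46/0.54

VSWR ≈ 2.7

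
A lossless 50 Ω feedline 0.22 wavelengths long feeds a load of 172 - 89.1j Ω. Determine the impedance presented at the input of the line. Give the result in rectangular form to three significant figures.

Z_in ≈ 11.3 − j3.04 Ω

βl = 2π × 0.22 = 79.2°
tan(βl) = tan(79.2°) = 5.24
Z_in = Z_0·(Z_L + jZ_0·tanβl)/(Z_0 + jZ_L·tanβl)
     = 50·(172 + j173)/(517 + j902)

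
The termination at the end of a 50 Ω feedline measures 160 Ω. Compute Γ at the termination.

Γ = 0.524

Γ = (Z_L − Z_0)/(Z_L + Z_0) = (160 − 50)/(160 + 50) = 110/210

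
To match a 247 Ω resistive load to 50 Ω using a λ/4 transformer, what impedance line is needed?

Z_qwt = √(Z_0·R_L) = √(50 × 247) = √12350

Z_qwt ≈ 111 Ω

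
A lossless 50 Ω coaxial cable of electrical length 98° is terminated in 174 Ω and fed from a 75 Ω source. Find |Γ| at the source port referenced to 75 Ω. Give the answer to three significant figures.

|Γ| ≈ 0.676

tan(βl) = -7.12
Z_in = Z_0·(Z_L + jZ_0·tanβl)/(Z_0 + jZ_L·tanβl) = 14.6 + j6.44 Ω
Γ_s = (Z_in − Z_s)/(Z_in + Z_s) = (-60.4 + j6.44)/(89.6 + j6.44), |Γ_s| = 0.676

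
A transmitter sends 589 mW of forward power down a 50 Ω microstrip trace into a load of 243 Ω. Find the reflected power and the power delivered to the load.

Γ = (243 − 50)/(243 + 50) = 0.659
|Γ|² = 0.434
P_refl = |Γ|²·P_inc = 256 mW, P_del = (1 − |Γ|²)·P_inc = 333 mW

P_reflected ≈ 256 mW; P_delivered ≈ 333 mW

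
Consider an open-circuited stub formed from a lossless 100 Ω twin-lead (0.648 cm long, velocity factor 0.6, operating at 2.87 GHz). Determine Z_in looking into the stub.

Z_in ≈ −j132 Ω

λ = v/f = 0.6·c / 2.87 GHz = 0.0627 m
βl = 2π·l/λ = 2π × 0.103 = 37.2°
tan(βl) = 0.759
For an open-circuited stub, Z_in = −jZ_0·cot(βl) = −jZ_0/tan(βl)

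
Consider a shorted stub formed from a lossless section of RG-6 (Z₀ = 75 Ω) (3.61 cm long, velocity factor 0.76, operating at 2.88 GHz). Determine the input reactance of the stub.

λ = v/f = 0.76·c / 2.88 GHz = 0.0792 m
βl = 2π·l/λ = 2π × 0.456 = 164°
tan(βl) = -0.284
For a shorted stub, Z_in = jZ_0·tan(βl)

X_in ≈ -21.3 Ω (capacitive)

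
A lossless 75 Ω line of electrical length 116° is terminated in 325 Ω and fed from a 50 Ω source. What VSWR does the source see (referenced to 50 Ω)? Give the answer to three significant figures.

VSWR ≈ 3.62

tan(βl) = -2.05
Z_in = Z_0·(Z_L + jZ_0·tanβl)/(Z_0 + jZ_L·tanβl) = 21.2 + j34.2 Ω
Γ_s = (Z_in − Z_s)/(Z_in + Z_s) = (-28.8 + j34.2)/(71.2 + j34.2), |Γ_s| = 0.567
VSWR = (1 + |Γ_s|)/(1 − |Γ_s|)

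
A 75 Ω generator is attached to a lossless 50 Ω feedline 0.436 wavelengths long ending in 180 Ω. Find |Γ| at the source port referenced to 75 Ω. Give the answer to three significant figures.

βl = 2π × 0.436 = 157°
tan(βl) = -0.425
Z_in = Z_0·(Z_L + jZ_0·tanβl)/(Z_0 + jZ_L·tanβl) = 63.6 + j76.1 Ω
Γ_s = (Z_in − Z_s)/(Z_in + Z_s) = (-11.4 + j76.1)/(139 + j76.1), |Γ_s| = 0.487

|Γ| ≈ 0.487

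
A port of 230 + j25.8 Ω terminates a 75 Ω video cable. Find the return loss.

RL ≈ 5.79 dB

Γ = (155 + j25.8)/(305 + j25.8), |Γ| = 0.513
RL = −20·log₁₀|Γ| = −20·log₁₀(0.513)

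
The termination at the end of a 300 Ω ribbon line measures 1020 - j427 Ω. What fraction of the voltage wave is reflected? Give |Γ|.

|Γ| ≈ 0.603

Γ = (Z_L − Z_0)/(Z_L + Z_0) = (720 − j427)/(1320 − j427)
|Γ| = 837/1390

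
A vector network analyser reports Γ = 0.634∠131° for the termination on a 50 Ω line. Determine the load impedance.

Z_L = Z_0·(1 + Γ)/(1 − Γ) = 50·(0.584 + j0.478)/(1.42 − j0.478)

Z_L ≈ 13.4 + j21.4 Ω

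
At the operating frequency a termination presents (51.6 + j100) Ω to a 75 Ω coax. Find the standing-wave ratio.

Γ = (Z_L − Z_0)/(Z_L + Z_0) = (-23.4 + j100)/(126.6 + j100)
|Γ| = 103/161 = 0.637
VSWR = (1 + |Γ|)/(1 − |Γ|) = 1.64/0.363

VSWR ≈ 4.5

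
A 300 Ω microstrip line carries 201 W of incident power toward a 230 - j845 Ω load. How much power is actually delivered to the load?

P_delivered ≈ 55.8 W

|Γ| = |(-70 − j845)/(530 − j845)| = 0.85
|Γ|² = 0.723
P_refl = |Γ|²·P_inc = 145 W, P_del = (1 − |Γ|²)·P_inc = 55.8 W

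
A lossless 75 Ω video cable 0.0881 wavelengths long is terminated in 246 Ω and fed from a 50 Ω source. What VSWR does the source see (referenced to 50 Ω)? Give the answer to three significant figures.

VSWR ≈ 4.2

βl = 2π × 0.0881 = 31.7°
tan(βl) = 0.618
Z_in = Z_0·(Z_L + jZ_0·tanβl)/(Z_0 + jZ_L·tanβl) = 66.5 − j88.5 Ω
Γ_s = (Z_in − Z_s)/(Z_in + Z_s) = (16.5 − j88.5)/(117 − j88.5), |Γ_s| = 0.615
VSWR = (1 + |Γ_s|)/(1 − |Γ_s|)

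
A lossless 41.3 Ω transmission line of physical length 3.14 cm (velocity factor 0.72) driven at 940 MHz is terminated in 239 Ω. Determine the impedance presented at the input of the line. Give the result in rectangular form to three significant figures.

λ = v/f = 0.72·c / 940 MHz = 0.23 m
βl = 2π·l/λ = 2π × 0.137 = 49.2°
tan(βl) = tan(49.2°) = 1.16
Z_in = Z_0·(Z_L + jZ_0·tanβl)/(Z_0 + jZ_L·tanβl)
     = 41.3·(239 + j47.8)/(41.3 + j277)

Z_in ≈ 12.2 − j33.8 Ω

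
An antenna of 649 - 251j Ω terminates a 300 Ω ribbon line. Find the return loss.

Γ = (349 − j251)/(949 − j251), |Γ| = 0.438
RL = −20·log₁₀|Γ| = −20·log₁₀(0.438)

RL ≈ 7.17 dB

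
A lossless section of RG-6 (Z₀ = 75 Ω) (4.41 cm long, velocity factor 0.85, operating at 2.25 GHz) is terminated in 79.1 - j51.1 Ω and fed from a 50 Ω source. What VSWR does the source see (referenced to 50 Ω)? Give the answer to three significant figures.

VSWR ≈ 2.87

λ = v/f = 0.85·c / 2.25 GHz = 0.113 m
βl = 2π·l/λ = 2π × 0.389 = 140°
tan(βl) = -0.837
Z_in = Z_0·(Z_L + jZ_0·tanβl)/(Z_0 + jZ_L·tanβl) = 140 + j21.6 Ω
Γ_s = (Z_in − Z_s)/(Z_in + Z_s) = (89.6 + j21.6)/(190 + j21.6), |Γ_s| = 0.483
VSWR = (1 + |Γ_s|)/(1 − |Γ_s|)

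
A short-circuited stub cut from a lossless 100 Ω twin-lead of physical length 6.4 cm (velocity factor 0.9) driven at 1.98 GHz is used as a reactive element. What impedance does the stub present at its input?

λ = v/f = 0.9·c / 1.98 GHz = 0.136 m
βl = 2π·l/λ = 2π × 0.469 = 169°
tan(βl) = -0.195
For a short-circuited stub, Z_in = jZ_0·tan(βl)

Z_in ≈ −j19.5 Ω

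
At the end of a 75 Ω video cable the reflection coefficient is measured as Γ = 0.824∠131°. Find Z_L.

Z_L ≈ 8.72 + j33.8 Ω

Z_L = Z_0·(1 + Γ)/(1 − Γ) = 75·(0.459 + j0.622)/(1.54 − j0.622)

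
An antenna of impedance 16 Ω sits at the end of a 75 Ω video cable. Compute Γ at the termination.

Γ = -0.648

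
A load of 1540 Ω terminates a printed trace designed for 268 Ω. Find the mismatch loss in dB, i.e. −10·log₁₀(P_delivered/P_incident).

mismatch loss ≈ 2.97 dB

Γ = (1540 − 268)/(1540 + 268) = 0.704
|Γ|² = 0.495, so P_del/P_inc = 1 − |Γ|² = 0.505
ML = −10·log₁₀(1 − |Γ|²)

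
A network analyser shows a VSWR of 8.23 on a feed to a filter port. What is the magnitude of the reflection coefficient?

|Γ| = (S − 1)/(S + 1) = (8.23 − 1)/(8.23 + 1) = 7.23/9.23

|Γ| ≈ 0.783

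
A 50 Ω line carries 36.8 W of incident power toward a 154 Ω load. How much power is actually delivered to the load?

Γ = (154 − 50)/(154 + 50) = 0.51
|Γ|² = 0.26
P_refl = |Γ|²·P_inc = 9.56 W, P_del = (1 − |Γ|²)·P_inc = 27.2 W

P_delivered ≈ 27.2 W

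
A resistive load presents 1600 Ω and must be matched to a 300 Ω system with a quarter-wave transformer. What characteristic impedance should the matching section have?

Z_qwt ≈ 693 Ω

Z_qwt = √(Z_0·R_L) = √(300 × 1600) = √480000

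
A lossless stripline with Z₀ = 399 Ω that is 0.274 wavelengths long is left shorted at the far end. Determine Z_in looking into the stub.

βl = 2π × 0.274 = 98.6°
tan(βl) = -6.58
For a shorted stub, Z_in = jZ_0·tan(βl)

Z_in ≈ −j2630 Ω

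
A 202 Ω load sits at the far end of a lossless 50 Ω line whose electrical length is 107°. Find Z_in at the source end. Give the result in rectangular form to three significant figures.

Z_in ≈ 13.5 + j14.3 Ω

tan(βl) = tan(107°) = -3.27
Z_in = Z_0·(Z_L + jZ_0·tanβl)/(Z_0 + jZ_L·tanβl)
     = 50·(202 − j164)/(50 − j661)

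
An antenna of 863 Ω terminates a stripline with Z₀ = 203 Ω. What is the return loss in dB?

RL ≈ 4.16 dB

Γ = (863 − 203)/(863 + 203) = 0.619
RL = −20·log₁₀|Γ| = −20·log₁₀(0.619)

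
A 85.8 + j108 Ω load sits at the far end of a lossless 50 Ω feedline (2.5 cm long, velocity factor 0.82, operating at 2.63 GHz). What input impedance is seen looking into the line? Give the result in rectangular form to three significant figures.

Z_in ≈ 10.7 − j8.74 Ω

λ = v/f = 0.82·c / 2.63 GHz = 0.0935 m
βl = 2π·l/λ = 2π × 0.267 = 96.2°
tan(βl) = tan(96.2°) = -9.18
Z_in = Z_0·(Z_L + jZ_0·tanβl)/(Z_0 + jZ_L·tanβl)
     = 50·(85.8 − j351)/(1040 − j787)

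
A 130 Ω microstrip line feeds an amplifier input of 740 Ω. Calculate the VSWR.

VSWR ≈ 5.69

Γ = (740 − 130)/(740 + 130) = 0.701
VSWR = (1 + 0.701)/(1 − 0.701)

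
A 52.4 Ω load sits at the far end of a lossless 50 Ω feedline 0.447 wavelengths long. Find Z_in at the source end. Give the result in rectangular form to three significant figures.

βl = 2π × 0.447 = 161°
tan(βl) = tan(161°) = -0.346
Z_in = Z_0·(Z_L + jZ_0·tanβl)/(Z_0 + jZ_L·tanβl)
     = 50·(52.4 − j17.3)/(50 − j18.1)

Z_in ≈ 51.9 + j1.5 Ω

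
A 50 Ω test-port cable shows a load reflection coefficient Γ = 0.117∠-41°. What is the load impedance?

Z_L ≈ 58.9 − j9.17 Ω

Z_L = Z_0·(1 + Γ)/(1 − Γ) = 50·(1.09 − j0.0768)/(0.912 + j0.0768)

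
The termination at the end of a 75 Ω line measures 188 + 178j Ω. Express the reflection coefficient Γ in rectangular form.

Γ ≈ 0.609 + j0.265

Γ = (Z_L − Z_0)/(Z_L + Z_0) = (113 + j178)/(263 + j178)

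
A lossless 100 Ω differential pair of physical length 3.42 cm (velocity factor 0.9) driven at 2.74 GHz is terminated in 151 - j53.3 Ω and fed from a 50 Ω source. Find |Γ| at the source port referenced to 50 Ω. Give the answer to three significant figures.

|Γ| ≈ 0.477

λ = v/f = 0.9·c / 2.74 GHz = 0.0985 m
βl = 2π·l/λ = 2π × 0.347 = 125°
tan(βl) = -1.43
Z_in = Z_0·(Z_L + jZ_0·tanβl)/(Z_0 + jZ_L·tanβl) = 97.4 + j59.2 Ω
Γ_s = (Z_in − Z_s)/(Z_in + Z_s) = (47.4 + j59.2)/(147 + j59.2), |Γ_s| = 0.477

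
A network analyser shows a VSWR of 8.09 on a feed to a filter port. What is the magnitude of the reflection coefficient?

|Γ| ≈ 0.78

|Γ| = (S − 1)/(S + 1) = (8.09 − 1)/(8.09 + 1) = 7.09/9.09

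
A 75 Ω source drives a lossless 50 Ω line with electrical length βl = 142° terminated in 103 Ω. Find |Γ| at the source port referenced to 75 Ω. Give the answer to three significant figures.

tan(βl) = -0.781
Z_in = Z_0·(Z_L + jZ_0·tanβl)/(Z_0 + jZ_L·tanβl) = 46.2 + j35.3 Ω
Γ_s = (Z_in − Z_s)/(Z_in + Z_s) = (-28.8 + j35.3)/(121 + j35.3), |Γ_s| = 0.361

|Γ| ≈ 0.361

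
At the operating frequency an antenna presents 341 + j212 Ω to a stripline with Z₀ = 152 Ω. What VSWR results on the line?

VSWR ≈ 3.25

Γ = (Z_L − Z_0)/(Z_L + Z_0) = (189 + j212)/(493 + j212)
|Γ| = 284/537 = 0.529
VSWR = (1 + |Γ|)/(1 − |Γ|) = 1.53/0.471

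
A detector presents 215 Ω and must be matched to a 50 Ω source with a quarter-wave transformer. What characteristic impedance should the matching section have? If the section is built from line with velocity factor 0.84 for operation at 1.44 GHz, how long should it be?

Z_qwt = √(Z_0·R_L) = √(50 × 215) = √10750
λ = 0.84·c/f = 0.175 m, so l = λ/4 = 0.0437 m

Z_qwt ≈ 104 Ω; length ≈ 4.38 cm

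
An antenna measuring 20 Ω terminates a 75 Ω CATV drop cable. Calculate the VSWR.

VSWR ≈ 3.75

For a purely resistive load, VSWR = R_L/Z_0 or Z_0/R_L (whichever > 1) = 75/20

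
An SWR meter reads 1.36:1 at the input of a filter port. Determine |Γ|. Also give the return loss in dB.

|Γ| ≈ 0.153; return loss ≈ 16.3 dB

|Γ| = (S − 1)/(S + 1) = (1.36 − 1)/(1.36 + 1) = 0.36/2.36
RL = −20·log₁₀|Γ| = −20·log₁₀(0.153)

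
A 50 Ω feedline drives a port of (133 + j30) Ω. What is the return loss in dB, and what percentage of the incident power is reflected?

RL ≈ 6.45 dB; 22.6% of incident power reflected

Γ = (83 + j30)/(183 + j30), |Γ| = 0.476
RL = −20·log₁₀(0.476) = 6.45 dB
P_refl/P_inc = |Γ|² = 0.226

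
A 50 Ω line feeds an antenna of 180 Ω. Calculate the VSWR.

For a purely resistive load, VSWR = R_L/Z_0 or Z_0/R_L (whichever > 1) = 180/50

VSWR ≈ 3.6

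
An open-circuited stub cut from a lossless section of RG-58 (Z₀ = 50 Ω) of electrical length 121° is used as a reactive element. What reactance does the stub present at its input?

tan(βl) = -1.66
For an open-circuited stub, Z_in = −jZ_0·cot(βl) = −jZ_0/tan(βl)

X_in ≈ 30 Ω (inductive)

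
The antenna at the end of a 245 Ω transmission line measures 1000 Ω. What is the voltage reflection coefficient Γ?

Γ = 0.606

Γ = (Z_L − Z_0)/(Z_L + Z_0) = (1000 − 245)/(1000 + 245) = 755/1245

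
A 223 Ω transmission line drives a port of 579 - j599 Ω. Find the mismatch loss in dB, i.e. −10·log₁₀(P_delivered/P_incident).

Γ = (356 − j599)/(802 − j599), |Γ| = 0.696
|Γ|² = 0.485, so P_del/P_inc = 1 − |Γ|² = 0.515
ML = −10·log₁₀(1 − |Γ|²)

mismatch loss ≈ 2.88 dB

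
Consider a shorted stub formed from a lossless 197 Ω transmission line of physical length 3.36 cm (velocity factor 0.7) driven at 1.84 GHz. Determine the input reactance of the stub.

λ = v/f = 0.7·c / 1.84 GHz = 0.114 m
βl = 2π·l/λ = 2π × 0.294 = 106°
tan(βl) = -3.49
For a shorted stub, Z_in = jZ_0·tan(βl)

X_in ≈ -688 Ω (capacitive)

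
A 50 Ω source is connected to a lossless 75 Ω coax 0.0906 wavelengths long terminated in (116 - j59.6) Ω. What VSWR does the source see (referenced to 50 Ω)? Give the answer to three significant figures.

βl = 2π × 0.0906 = 32.6°
tan(βl) = 0.64
Z_in = Z_0·(Z_L + jZ_0·tanβl)/(Z_0 + jZ_L·tanβl) = 50.2 − j40.6 Ω
Γ_s = (Z_in − Z_s)/(Z_in + Z_s) = (0.227 − j40.6)/(100 − j40.6), |Γ_s| = 0.376
VSWR = (1 + |Γ_s|)/(1 − |Γ_s|)

VSWR ≈ 2.2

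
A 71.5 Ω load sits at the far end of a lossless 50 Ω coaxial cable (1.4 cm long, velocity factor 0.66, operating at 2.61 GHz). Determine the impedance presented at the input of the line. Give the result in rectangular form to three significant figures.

Z_in ≈ 38.1 − j10.2 Ω

λ = v/f = 0.66·c / 2.61 GHz = 0.0759 m
βl = 2π·l/λ = 2π × 0.185 = 66.4°
tan(βl) = tan(66.4°) = 2.29
Z_in = Z_0·(Z_L + jZ_0·tanβl)/(Z_0 + jZ_L·tanβl)
     = 50·(71.5 + j115)/(50 + j164)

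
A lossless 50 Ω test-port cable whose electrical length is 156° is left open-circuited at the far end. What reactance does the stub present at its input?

X_in ≈ 112 Ω (inductive)

tan(βl) = -0.445
For an open-circuited stub, Z_in = −jZ_0·cot(βl) = −jZ_0/tan(βl)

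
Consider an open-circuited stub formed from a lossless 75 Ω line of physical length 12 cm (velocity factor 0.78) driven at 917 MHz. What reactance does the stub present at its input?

λ = v/f = 0.78·c / 917 MHz = 0.255 m
βl = 2π·l/λ = 2π × 0.47 = 169°
tan(βl) = -0.189
For an open-circuited stub, Z_in = −jZ_0·cot(βl) = −jZ_0/tan(βl)

X_in ≈ 397 Ω (inductive)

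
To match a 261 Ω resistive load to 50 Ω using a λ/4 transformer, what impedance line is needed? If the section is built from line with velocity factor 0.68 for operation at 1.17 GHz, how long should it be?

Z_qwt = √(Z_0·R_L) = √(50 × 261) = √13050
λ = 0.68·c/f = 0.174 m, so l = λ/4 = 0.0436 m

Z_qwt ≈ 114 Ω; length ≈ 4.36 cm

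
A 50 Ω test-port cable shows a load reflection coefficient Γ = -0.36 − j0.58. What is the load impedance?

Z_L ≈ 12.2 − j26.5 Ω

Z_L = Z_0·(1 + Γ)/(1 − Γ) = 50·(0.64 − j0.58)/(1.36 + j0.58)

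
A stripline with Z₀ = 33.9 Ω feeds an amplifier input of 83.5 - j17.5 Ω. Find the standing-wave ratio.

VSWR ≈ 2.59

Γ = (Z_L − Z_0)/(Z_L + Z_0) = (49.6 − j17.5)/(117.4 − j17.5)
|Γ| = 52.6/119 = 0.443
VSWR = (1 + |Γ|)/(1 − |Γ|) = 1.44/0.557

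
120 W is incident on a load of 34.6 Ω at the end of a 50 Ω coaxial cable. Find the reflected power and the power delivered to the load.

Γ = (34.6 − 50)/(34.6 + 50) = -0.182
|Γ|² = 0.0331
P_refl = |Γ|²·P_inc = 3.98 W, P_del = (1 − |Γ|²)·P_inc = 116 W

P_reflected ≈ 3.98 W; P_delivered ≈ 116 W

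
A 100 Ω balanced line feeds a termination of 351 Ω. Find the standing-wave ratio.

Γ = (351 − 100)/(351 + 100) = 0.557
VSWR = (1 + 0.557)/(1 − 0.557)

VSWR ≈ 3.51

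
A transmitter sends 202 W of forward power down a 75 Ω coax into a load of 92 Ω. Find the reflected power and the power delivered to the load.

Γ = (92 − 75)/(92 + 75) = 0.102
|Γ|² = 0.0104
P_refl = |Γ|²·P_inc = 2.09 W, P_del = (1 − |Γ|²)·P_inc = 200 W

P_reflected ≈ 2.09 W; P_delivered ≈ 200 W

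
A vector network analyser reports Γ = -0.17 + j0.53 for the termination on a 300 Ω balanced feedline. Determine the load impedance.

Z_L = Z_0·(1 + Γ)/(1 − Γ) = 300·(0.83 + j0.53)/(1.17 − j0.53)

Z_L ≈ 126 + j193 Ω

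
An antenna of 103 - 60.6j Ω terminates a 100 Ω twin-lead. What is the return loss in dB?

RL ≈ 10.9 dB

Γ = (3 − j60.6)/(203 − j60.6), |Γ| = 0.286
RL = −20·log₁₀|Γ| = −20·log₁₀(0.286)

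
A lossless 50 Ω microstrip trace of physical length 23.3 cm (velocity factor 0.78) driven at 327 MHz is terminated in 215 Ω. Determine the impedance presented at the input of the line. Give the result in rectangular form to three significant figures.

Z_in ≈ 14.5 + j24 Ω

λ = v/f = 0.78·c / 327 MHz = 0.716 m
βl = 2π·l/λ = 2π × 0.326 = 117°
tan(βl) = tan(117°) = -1.94
Z_in = Z_0·(Z_L + jZ_0·tanβl)/(Z_0 + jZ_L·tanβl)
     = 50·(215 − j97.2)/(50 − j418)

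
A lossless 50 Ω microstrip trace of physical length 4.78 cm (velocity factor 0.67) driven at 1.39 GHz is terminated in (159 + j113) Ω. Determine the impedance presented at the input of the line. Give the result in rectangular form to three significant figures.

λ = v/f = 0.67·c / 1.39 GHz = 0.145 m
βl = 2π·l/λ = 2π × 0.331 = 119°
tan(βl) = tan(119°) = -1.8
Z_in = Z_0·(Z_L + jZ_0·tanβl)/(Z_0 + jZ_L·tanβl)
     = 50·(159 + j22.8)/(254 − j287)

Z_in ≈ 11.5 + j17.5 Ω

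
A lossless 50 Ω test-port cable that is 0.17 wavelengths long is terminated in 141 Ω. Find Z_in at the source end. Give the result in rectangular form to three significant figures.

βl = 2π × 0.17 = 61.2°
tan(βl) = tan(61.2°) = 1.82
Z_in = Z_0·(Z_L + jZ_0·tanβl)/(Z_0 + jZ_L·tanβl)
     = 50·(141 + j90.9)/(50 + j256)

Z_in ≈ 22.2 − j23.2 Ω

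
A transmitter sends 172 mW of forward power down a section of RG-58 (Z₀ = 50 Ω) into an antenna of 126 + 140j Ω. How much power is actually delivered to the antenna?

|Γ| = |(76 + j140)/(176 + j140)| = 0.708
|Γ|² = 0.502
P_refl = |Γ|²·P_inc = 86.3 mW, P_del = (1 − |Γ|²)·P_inc = 85.7 mW

P_delivered ≈ 85.7 mW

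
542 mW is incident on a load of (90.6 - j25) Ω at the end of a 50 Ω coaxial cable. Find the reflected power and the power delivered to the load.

|Γ| = |(40.6 − j25)/(140.6 − j25)| = 0.334
|Γ|² = 0.111
P_refl = |Γ|²·P_inc = 60.4 mW, P_del = (1 − |Γ|²)·P_inc = 482 mW

P_reflected ≈ 60.4 mW; P_delivered ≈ 482 mW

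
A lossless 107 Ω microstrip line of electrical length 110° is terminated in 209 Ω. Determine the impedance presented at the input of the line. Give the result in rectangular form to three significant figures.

Z_in ≈ 60 + j27.8 Ω

tan(βl) = tan(110°) = -2.75
Z_in = Z_0·(Z_L + jZ_0·tanβl)/(Z_0 + jZ_L·tanβl)
     = 107·(209 − j294)/(107 − j574)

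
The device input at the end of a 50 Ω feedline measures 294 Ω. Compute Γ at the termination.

Γ = 0.709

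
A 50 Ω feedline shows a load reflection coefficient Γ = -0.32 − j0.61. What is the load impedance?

Z_L ≈ 12.4 − j28.8 Ω

Z_L = Z_0·(1 + Γ)/(1 − Γ) = 50·(0.68 − j0.61)/(1.32 + j0.61)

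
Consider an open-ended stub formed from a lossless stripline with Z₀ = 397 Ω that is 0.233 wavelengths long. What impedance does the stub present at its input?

βl = 2π × 0.233 = 83.9°
tan(βl) = 9.33
For an open-ended stub, Z_in = −jZ_0·cot(βl) = −jZ_0/tan(βl)

Z_in ≈ −j42.6 Ω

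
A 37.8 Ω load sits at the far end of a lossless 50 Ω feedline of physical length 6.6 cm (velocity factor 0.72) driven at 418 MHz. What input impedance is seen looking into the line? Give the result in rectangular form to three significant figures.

Z_in ≈ 48.6 + j13.8 Ω

λ = v/f = 0.72·c / 418 MHz = 0.517 m
βl = 2π·l/λ = 2π × 0.128 = 46°
tan(βl) = tan(46°) = 1.03
Z_in = Z_0·(Z_L + jZ_0·tanβl)/(Z_0 + jZ_L·tanβl)
     = 50·(37.8 + j51.7)/(50 + j39.1)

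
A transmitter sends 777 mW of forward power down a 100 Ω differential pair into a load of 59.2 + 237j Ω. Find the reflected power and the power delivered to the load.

P_reflected ≈ 551 mW; P_delivered ≈ 226 mW

|Γ| = |(-40.8 + j237)/(159.2 + j237)| = 0.842
|Γ|² = 0.709
P_refl = |Γ|²·P_inc = 551 mW, P_del = (1 − |Γ|²)·P_inc = 226 mW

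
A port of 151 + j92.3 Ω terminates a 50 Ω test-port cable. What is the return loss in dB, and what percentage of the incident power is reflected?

Γ = (101 + j92.3)/(201 + j92.3), |Γ| = 0.619
RL = −20·log₁₀(0.619) = 4.17 dB
P_refl/P_inc = |Γ|² = 0.383

RL ≈ 4.17 dB; 38.3% of incident power reflected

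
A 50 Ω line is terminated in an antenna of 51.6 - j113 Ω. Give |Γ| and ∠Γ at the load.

Γ ≈ 0.744 ∠ -41.1°

Γ = (Z_L − Z_0)/(Z_L + Z_0) = (1.6 − j113)/(101.6 − j113)
|Γ| = 113/152 = 0.744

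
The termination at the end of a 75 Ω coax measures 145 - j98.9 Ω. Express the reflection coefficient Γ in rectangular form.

Γ ≈ 0.433 − j0.255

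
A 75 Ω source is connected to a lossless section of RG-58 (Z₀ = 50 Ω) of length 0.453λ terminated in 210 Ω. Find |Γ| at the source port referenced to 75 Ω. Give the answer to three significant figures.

|Γ| ≈ 0.514

βl = 2π × 0.453 = 163°
tan(βl) = -0.304
Z_in = Z_0·(Z_L + jZ_0·tanβl)/(Z_0 + jZ_L·tanβl) = 87.2 + j96.1 Ω
Γ_s = (Z_in − Z_s)/(Z_in + Z_s) = (12.2 + j96.1)/(162 + j96.1), |Γ_s| = 0.514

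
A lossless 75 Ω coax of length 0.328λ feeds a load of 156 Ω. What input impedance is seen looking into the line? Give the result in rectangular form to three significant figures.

Z_in ≈ 43.5 + j28.9 Ω

βl = 2π × 0.328 = 118°
tan(βl) = tan(118°) = -1.87
Z_in = Z_0·(Z_L + jZ_0·tanβl)/(Z_0 + jZ_L·tanβl)
     = 75·(156 − j141)/(75 − j292)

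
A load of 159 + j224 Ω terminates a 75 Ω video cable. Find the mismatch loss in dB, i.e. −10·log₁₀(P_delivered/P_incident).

Γ = (84 + j224)/(234 + j224), |Γ| = 0.739
|Γ|² = 0.545, so P_del/P_inc = 1 − |Γ|² = 0.455
ML = −10·log₁₀(1 − |Γ|²)

mismatch loss ≈ 3.42 dB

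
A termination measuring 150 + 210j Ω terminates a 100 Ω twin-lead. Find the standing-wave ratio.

VSWR ≈ 4.9

Γ = (Z_L − Z_0)/(Z_L + Z_0) = (50 + j210)/(250 + j210)
|Γ| = 216/326 = 0.661
VSWR = (1 + |Γ|)/(1 − |Γ|) = 1.66/0.339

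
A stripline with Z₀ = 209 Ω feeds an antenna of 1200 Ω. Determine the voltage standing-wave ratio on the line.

VSWR ≈ 5.74

For a purely resistive load, VSWR = R_L/Z_0 or Z_0/R_L (whichever > 1) = 1200/209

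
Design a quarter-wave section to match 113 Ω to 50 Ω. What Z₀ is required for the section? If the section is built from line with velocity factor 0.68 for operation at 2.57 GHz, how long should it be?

Z_qwt = √(Z_0·R_L) = √(50 × 113) = √5650
λ = 0.68·c/f = 0.0794 m, so l = λ/4 = 0.0198 m

Z_qwt ≈ 75.2 Ω; length ≈ 1.98 cm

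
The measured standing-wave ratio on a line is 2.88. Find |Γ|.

|Γ| ≈ 0.485

|Γ| = (S − 1)/(S + 1) = (2.88 − 1)/(2.88 + 1) = 1.88/3.88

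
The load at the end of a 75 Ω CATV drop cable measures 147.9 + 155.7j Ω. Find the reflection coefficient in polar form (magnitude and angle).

Γ = (Z_L − Z_0)/(Z_L + Z_0) = (72.9 + j155.7)/(222.9 + j155.7)
|Γ| = 172/272 = 0.632

Γ ≈ 0.632 ∠ 30°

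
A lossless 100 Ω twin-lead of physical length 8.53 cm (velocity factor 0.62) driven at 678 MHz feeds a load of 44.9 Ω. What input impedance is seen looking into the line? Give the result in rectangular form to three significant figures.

λ = v/f = 0.62·c / 678 MHz = 0.274 m
βl = 2π·l/λ = 2π × 0.311 = 112°
tan(βl) = tan(112°) = -2.48
Z_in = Z_0·(Z_L + jZ_0·tanβl)/(Z_0 + jZ_L·tanβl)
     = 100·(44.9 − j248)/(100 − j111)

Z_in ≈ 143 − j88.4 Ω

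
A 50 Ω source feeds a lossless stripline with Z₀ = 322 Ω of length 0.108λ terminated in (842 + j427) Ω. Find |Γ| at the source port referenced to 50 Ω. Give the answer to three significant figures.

βl = 2π × 0.108 = 38.9°
tan(βl) = 0.806
Z_in = Z_0·(Z_L + jZ_0·tanβl)/(Z_0 + jZ_L·tanβl) = 312 − j410 Ω
Γ_s = (Z_in − Z_s)/(Z_in + Z_s) = (262 − j410)/(362 − j410), |Γ_s| = 0.889

|Γ| ≈ 0.889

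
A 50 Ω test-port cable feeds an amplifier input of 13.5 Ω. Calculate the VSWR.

VSWR ≈ 3.7

Γ = (13.5 − 50)/(13.5 + 50) = -0.575
VSWR = (1 + 0.575)/(1 − 0.575)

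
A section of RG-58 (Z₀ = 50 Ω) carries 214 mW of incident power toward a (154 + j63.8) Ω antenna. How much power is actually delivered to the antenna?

|Γ| = |(104 + j63.8)/(204 + j63.8)| = 0.571
|Γ|² = 0.326
P_refl = |Γ|²·P_inc = 69.7 mW, P_del = (1 − |Γ|²)·P_inc = 144 mW

P_delivered ≈ 144 mW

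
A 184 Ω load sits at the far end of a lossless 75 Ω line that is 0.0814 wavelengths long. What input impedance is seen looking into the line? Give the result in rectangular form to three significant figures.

Z_in ≈ 83.5 − j73 Ω

βl = 2π × 0.0814 = 29.3°
tan(βl) = tan(29.3°) = 0.561
Z_in = Z_0·(Z_L + jZ_0·tanβl)/(Z_0 + jZ_L·tanβl)
     = 75·(184 + j42.1)/(75 + j103)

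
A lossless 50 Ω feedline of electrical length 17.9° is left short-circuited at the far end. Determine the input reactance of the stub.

X_in ≈ 16.1 Ω (inductive)

tan(βl) = 0.323
For a short-circuited stub, Z_in = jZ_0·tan(βl)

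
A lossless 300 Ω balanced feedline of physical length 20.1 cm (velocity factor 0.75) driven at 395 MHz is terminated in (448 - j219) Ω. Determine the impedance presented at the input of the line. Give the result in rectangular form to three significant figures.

Z_in ≈ 315 + j221 Ω

λ = v/f = 0.75·c / 395 MHz = 0.57 m
βl = 2π·l/λ = 2π × 0.353 = 127°
tan(βl) = tan(127°) = -1.33
Z_in = Z_0·(Z_L + jZ_0·tanβl)/(Z_0 + jZ_L·tanβl)
     = 300·(448 − j617)/(9.71 − j594)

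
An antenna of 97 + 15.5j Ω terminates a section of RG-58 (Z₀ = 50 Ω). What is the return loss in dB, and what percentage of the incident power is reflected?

Γ = (47 + j15.5)/(147 + j15.5), |Γ| = 0.335
RL = −20·log₁₀(0.335) = 9.5 dB
P_refl/P_inc = |Γ|² = 0.112

RL ≈ 9.5 dB; 11.2% of incident power reflected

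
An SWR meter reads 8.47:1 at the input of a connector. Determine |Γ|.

|Γ| = (S − 1)/(S + 1) = (8.47 − 1)/(8.47 + 1) = 7.47/9.47

|Γ| ≈ 0.789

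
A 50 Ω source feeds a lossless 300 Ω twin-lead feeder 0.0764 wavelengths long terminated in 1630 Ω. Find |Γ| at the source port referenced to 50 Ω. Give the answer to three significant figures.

|Γ| ≈ 0.926

βl = 2π × 0.0764 = 27.5°
tan(βl) = 0.521
Z_in = Z_0·(Z_L + jZ_0·tanβl)/(Z_0 + jZ_L·tanβl) = 230 − j495 Ω
Γ_s = (Z_in − Z_s)/(Z_in + Z_s) = (180 − j495)/(280 − j495), |Γ_s| = 0.926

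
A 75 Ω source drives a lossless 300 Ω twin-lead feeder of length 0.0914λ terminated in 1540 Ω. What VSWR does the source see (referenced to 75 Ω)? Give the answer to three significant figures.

βl = 2π × 0.0914 = 32.9°
tan(βl) = 0.647
Z_in = Z_0·(Z_L + jZ_0·tanβl)/(Z_0 + jZ_L·tanβl) = 182 − j409 Ω
Γ_s = (Z_in − Z_s)/(Z_in + Z_s) = (107 − j409)/(257 − j409), |Γ_s| = 0.875
VSWR = (1 + |Γ_s|)/(1 − |Γ_s|)

VSWR ≈ 15.1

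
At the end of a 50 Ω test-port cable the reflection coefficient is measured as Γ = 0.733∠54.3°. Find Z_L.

Z_L = Z_0·(1 + Γ)/(1 − Γ) = 50·(1.43 + j0.595)/(0.572 − j0.595)

Z_L ≈ 33.9 + j87.3 Ω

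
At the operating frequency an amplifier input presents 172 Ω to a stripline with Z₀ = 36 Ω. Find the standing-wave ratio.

VSWR ≈ 4.78

Γ = (172 − 36)/(172 + 36) = 0.654
VSWR = (1 + 0.654)/(1 − 0.654)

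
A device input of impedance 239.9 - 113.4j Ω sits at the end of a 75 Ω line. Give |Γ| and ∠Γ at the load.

Γ ≈ 0.598 ∠ -14.7°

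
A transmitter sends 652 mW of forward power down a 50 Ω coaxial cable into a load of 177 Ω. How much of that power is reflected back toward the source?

Γ = (177 − 50)/(177 + 50) = 0.559
|Γ|² = 0.313
P_refl = |Γ|²·P_inc = 204 mW, P_del = (1 − |Γ|²)·P_inc = 448 mW

P_reflected ≈ 204 mW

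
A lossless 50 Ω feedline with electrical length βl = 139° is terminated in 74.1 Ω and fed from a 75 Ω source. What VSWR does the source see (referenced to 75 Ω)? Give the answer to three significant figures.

VSWR ≈ 1.7

tan(βl) = -0.869
Z_in = Z_0·(Z_L + jZ_0·tanβl)/(Z_0 + jZ_L·tanβl) = 48.9 + j19.6 Ω
Γ_s = (Z_in − Z_s)/(Z_in + Z_s) = (-26.1 + j19.6)/(124 + j19.6), |Γ_s| = 0.26
VSWR = (1 + |Γ_s|)/(1 − |Γ_s|)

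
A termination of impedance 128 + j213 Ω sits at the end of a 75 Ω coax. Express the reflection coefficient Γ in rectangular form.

Γ = (Z_L − Z_0)/(Z_L + Z_0) = (53 + j213)/(203 + j213)

Γ ≈ 0.648 + j0.369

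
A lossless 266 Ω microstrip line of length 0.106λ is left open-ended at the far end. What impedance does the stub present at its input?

βl = 2π × 0.106 = 38.2°
tan(βl) = 0.786
For an open-ended stub, Z_in = −jZ_0·cot(βl) = −jZ_0/tan(βl)

Z_in ≈ −j339 Ω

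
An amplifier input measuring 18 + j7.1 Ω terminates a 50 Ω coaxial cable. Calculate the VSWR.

VSWR ≈ 2.84

Γ = (Z_L − Z_0)/(Z_L + Z_0) = (-32 + j7.1)/(68 + j7.1)
|Γ| = 32.8/68.4 = 0.479
VSWR = (1 + |Γ|)/(1 − |Γ|) = 1.48/0.521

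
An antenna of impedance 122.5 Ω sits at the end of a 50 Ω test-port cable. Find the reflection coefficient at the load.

Γ = 0.42

Γ = (Z_L − Z_0)/(Z_L + Z_0) = (122.5 − 50)/(122.5 + 50) = 72.5/172.5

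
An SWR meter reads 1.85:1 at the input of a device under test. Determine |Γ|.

|Γ| ≈ 0.298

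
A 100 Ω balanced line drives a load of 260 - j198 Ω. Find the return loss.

Γ = (160 − j198)/(360 − j198), |Γ| = 0.62
RL = −20·log₁₀|Γ| = −20·log₁₀(0.62)

RL ≈ 4.16 dB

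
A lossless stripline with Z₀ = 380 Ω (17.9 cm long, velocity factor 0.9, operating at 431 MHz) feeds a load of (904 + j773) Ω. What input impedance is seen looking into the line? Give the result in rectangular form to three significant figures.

λ = v/f = 0.9·c / 431 MHz = 0.626 m
βl = 2π·l/λ = 2π × 0.286 = 103°
tan(βl) = tan(103°) = -4.38
Z_in = Z_0·(Z_L + jZ_0·tanβl)/(Z_0 + jZ_L·tanβl)
     = 380·(904 − j891)/(3760 − j3960)

Z_in ≈ 88.2 + j2.86 Ω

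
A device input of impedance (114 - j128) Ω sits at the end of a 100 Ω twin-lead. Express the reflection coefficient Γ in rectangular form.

Γ = (Z_L − Z_0)/(Z_L + Z_0) = (14 − j128)/(214 − j128)

Γ ≈ 0.312 − j0.412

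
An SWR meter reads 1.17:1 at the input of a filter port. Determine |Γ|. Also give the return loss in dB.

|Γ| ≈ 0.0783; return loss ≈ 22.1 dB

|Γ| = (S − 1)/(S + 1) = (1.17 − 1)/(1.17 + 1) = 0.17/2.17
RL = −20·log₁₀|Γ| = −20·log₁₀(0.0783)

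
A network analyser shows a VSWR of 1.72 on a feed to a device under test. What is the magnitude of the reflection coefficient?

|Γ| ≈ 0.265

|Γ| = (S − 1)/(S + 1) = (1.72 − 1)/(1.72 + 1) = 0.72/2.72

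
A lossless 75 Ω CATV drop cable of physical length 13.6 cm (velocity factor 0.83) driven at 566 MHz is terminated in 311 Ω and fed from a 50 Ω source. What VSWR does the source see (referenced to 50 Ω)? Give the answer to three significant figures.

λ = v/f = 0.83·c / 566 MHz = 0.44 m
βl = 2π·l/λ = 2π × 0.309 = 111°
tan(βl) = -2.57
Z_in = Z_0·(Z_L + jZ_0·tanβl)/(Z_0 + jZ_L·tanβl) = 20.7 + j27.3 Ω
Γ_s = (Z_in − Z_s)/(Z_in + Z_s) = (-29.3 + j27.3)/(70.7 + j27.3), |Γ_s| = 0.529
VSWR = (1 + |Γ_s|)/(1 − |Γ_s|)

VSWR ≈ 3.25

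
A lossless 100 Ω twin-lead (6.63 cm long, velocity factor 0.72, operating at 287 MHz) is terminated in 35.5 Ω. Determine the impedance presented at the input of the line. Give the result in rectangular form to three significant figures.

Z_in ≈ 46.8 + j51.5 Ω

λ = v/f = 0.72·c / 287 MHz = 0.753 m
βl = 2π·l/λ = 2π × 0.0881 = 31.7°
tan(βl) = tan(31.7°) = 0.618
Z_in = Z_0·(Z_L + jZ_0·tanβl)/(Z_0 + jZ_L·tanβl)
     = 100·(35.5 + j61.8)/(100 + j21.9)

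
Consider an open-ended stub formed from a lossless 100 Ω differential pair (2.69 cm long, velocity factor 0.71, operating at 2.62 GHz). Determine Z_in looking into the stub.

λ = v/f = 0.71·c / 2.62 GHz = 0.0813 m
βl = 2π·l/λ = 2π × 0.331 = 119°
tan(βl) = -1.8
For an open-ended stub, Z_in = −jZ_0·cot(βl) = −jZ_0/tan(βl)

Z_in ≈ +j55.7 Ω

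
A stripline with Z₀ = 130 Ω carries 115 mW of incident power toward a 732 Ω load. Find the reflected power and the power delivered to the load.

Γ = (732 − 130)/(732 + 130) = 0.698
|Γ|² = 0.488
P_refl = |Γ|²·P_inc = 56.1 mW, P_del = (1 − |Γ|²)·P_inc = 58.9 mW

P_reflected ≈ 56.1 mW; P_delivered ≈ 58.9 mW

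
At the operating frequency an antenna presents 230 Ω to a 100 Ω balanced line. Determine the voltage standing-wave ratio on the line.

VSWR ≈ 2.3

For a purely resistive load, VSWR = R_L/Z_0 or Z_0/R_L (whichever > 1) = 230/100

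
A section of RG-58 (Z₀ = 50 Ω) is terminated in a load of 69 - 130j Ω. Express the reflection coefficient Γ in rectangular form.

Γ ≈ 0.617 − j0.419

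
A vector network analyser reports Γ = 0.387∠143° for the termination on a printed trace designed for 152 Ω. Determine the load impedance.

Z_L ≈ 73.1 + j40 Ω

Z_L = Z_0·(1 + Γ)/(1 − Γ) = 152·(0.691 + j0.233)/(1.31 − j0.233)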